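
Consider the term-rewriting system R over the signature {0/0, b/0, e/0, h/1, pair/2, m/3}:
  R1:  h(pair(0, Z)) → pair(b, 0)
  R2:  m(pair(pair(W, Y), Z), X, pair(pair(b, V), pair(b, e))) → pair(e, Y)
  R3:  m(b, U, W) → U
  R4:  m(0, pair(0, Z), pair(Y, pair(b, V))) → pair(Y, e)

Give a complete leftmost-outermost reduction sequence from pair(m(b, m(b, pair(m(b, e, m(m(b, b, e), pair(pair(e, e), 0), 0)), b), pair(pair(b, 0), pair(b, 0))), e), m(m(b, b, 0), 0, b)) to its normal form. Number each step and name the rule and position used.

1. pair(m(b, m(b, pair(m(b, e, m(m(b, b, e), pair(pair(e, e), 0), 0)), b), pair(pair(b, 0), pair(b, 0))), e), m(m(b, b, 0), 0, b))  →  pair(m(b, pair(m(b, e, m(m(b, b, e), pair(pair(e, e), 0), 0)), b), pair(pair(b, 0), pair(b, 0))), m(m(b, b, 0), 0, b))   [R3 at 1]
2. pair(m(b, pair(m(b, e, m(m(b, b, e), pair(pair(e, e), 0), 0)), b), pair(pair(b, 0), pair(b, 0))), m(m(b, b, 0), 0, b))  →  pair(pair(m(b, e, m(m(b, b, e), pair(pair(e, e), 0), 0)), b), m(m(b, b, 0), 0, b))   [R3 at 1]
3. pair(pair(m(b, e, m(m(b, b, e), pair(pair(e, e), 0), 0)), b), m(m(b, b, 0), 0, b))  →  pair(pair(e, b), m(m(b, b, 0), 0, b))   [R3 at 1.1]
4. pair(pair(e, b), m(m(b, b, 0), 0, b))  →  pair(pair(e, b), m(b, 0, b))   [R3 at 2.1]
5. pair(pair(e, b), m(b, 0, b))  →  pair(pair(e, b), 0)   [R3 at 2]

pair(pair(e, b), 0)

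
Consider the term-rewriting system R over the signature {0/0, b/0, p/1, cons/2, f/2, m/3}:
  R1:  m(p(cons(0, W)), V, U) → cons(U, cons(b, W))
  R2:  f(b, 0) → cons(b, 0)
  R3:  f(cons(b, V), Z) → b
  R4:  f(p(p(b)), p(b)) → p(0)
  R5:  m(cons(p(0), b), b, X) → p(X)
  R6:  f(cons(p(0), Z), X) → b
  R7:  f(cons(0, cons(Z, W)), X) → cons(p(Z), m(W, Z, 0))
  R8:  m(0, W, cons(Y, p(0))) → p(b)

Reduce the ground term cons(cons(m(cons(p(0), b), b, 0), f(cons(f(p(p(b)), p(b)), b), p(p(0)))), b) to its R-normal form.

1. cons(cons(m(cons(p(0), b), b, 0), f(cons(f(p(p(b)), p(b)), b), p(p(0)))), b)  →  cons(cons(p(0), f(cons(f(p(p(b)), p(b)), b), p(p(0)))), b)   [R5 at 1.1]
2. cons(cons(p(0), f(cons(f(p(p(b)), p(b)), b), p(p(0)))), b)  →  cons(cons(p(0), f(cons(p(0), b), p(p(0)))), b)   [R4 at 1.2.1.1]
3. cons(cons(p(0), f(cons(p(0), b), p(p(0)))), b)  →  cons(cons(p(0), b), b)   [R6 at 1.2]

cons(cons(p(0), b), b)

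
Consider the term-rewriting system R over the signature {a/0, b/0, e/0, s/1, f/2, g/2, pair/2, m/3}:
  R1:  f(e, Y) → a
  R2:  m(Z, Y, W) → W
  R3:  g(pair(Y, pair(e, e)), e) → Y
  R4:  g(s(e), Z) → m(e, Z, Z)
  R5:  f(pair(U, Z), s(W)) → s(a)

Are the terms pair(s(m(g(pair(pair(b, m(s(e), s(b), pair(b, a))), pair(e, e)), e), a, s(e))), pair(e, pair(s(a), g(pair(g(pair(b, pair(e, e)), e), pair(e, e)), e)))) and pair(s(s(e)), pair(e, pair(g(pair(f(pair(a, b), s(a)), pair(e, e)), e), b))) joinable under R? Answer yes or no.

yes — NF(t₁) = pair(s(s(e)), pair(e, pair(s(a), b))), NF(t₂) = pair(s(s(e)), pair(e, pair(s(a), b)))

Reduce t₁ = pair(s(m(g(pair(pair(b, m(s(e), s(b), pair(b, a))), pair(e, e)), e), a, s(e))), pair(e, pair(s(a), g(pair(g(pair(b, pair(e, e)), e), pair(e, e)), e)))):
1. pair(s(m(g(pair(pair(b, m(s(e), s(b), pair(b, a))), pair(e, e)), e), a, s(e))), pair(e, pair(s(a), g(pair(g(pair(b, pair(e, e)), e), pair(e, e)), e))))  →  pair(s(s(e)), pair(e, pair(s(a), g(pair(g(pair(b, pair(e, e)), e), pair(e, e)), e))))   [R2 at 1.1]
2. pair(s(s(e)), pair(e, pair(s(a), g(pair(g(pair(b, pair(e, e)), e), pair(e, e)), e))))  →  pair(s(s(e)), pair(e, pair(s(a), g(pair(b, pair(e, e)), e))))   [R3 at 2.2.2]
3. pair(s(s(e)), pair(e, pair(s(a), g(pair(b, pair(e, e)), e))))  →  pair(s(s(e)), pair(e, pair(s(a), b)))   [R3 at 2.2.2]

Reduce t₂ = pair(s(s(e)), pair(e, pair(g(pair(f(pair(a, b), s(a)), pair(e, e)), e), b))):
1. pair(s(s(e)), pair(e, pair(g(pair(f(pair(a, b), s(a)), pair(e, e)), e), b)))  →  pair(s(s(e)), pair(e, pair(f(pair(a, b), s(a)), b)))   [R3 at 2.2.1]
2. pair(s(s(e)), pair(e, pair(f(pair(a, b), s(a)), b)))  →  pair(s(s(e)), pair(e, pair(s(a), b)))   [R5 at 2.2.1]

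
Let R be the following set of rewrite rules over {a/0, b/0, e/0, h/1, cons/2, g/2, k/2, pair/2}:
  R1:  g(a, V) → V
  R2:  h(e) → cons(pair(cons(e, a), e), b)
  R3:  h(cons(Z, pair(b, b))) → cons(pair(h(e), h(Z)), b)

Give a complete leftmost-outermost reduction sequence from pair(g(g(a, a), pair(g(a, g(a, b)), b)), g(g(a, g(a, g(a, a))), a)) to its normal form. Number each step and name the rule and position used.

pair(pair(b, b), a)

1. pair(g(g(a, a), pair(g(a, g(a, b)), b)), g(g(a, g(a, g(a, a))), a))  →  pair(g(a, pair(g(a, g(a, b)), b)), g(g(a, g(a, g(a, a))), a))   [R1 at 1.1]
2. pair(g(a, pair(g(a, g(a, b)), b)), g(g(a, g(a, g(a, a))), a))  →  pair(pair(g(a, g(a, b)), b), g(g(a, g(a, g(a, a))), a))   [R1 at 1]
3. pair(pair(g(a, g(a, b)), b), g(g(a, g(a, g(a, a))), a))  →  pair(pair(g(a, b), b), g(g(a, g(a, g(a, a))), a))   [R1 at 1.1]
4. pair(pair(g(a, b), b), g(g(a, g(a, g(a, a))), a))  →  pair(pair(b, b), g(g(a, g(a, g(a, a))), a))   [R1 at 1.1]
5. pair(pair(b, b), g(g(a, g(a, g(a, a))), a))  →  pair(pair(b, b), g(g(a, g(a, a)), a))   [R1 at 2.1]
6. pair(pair(b, b), g(g(a, g(a, a)), a))  →  pair(pair(b, b), g(g(a, a), a))   [R1 at 2.1]
7. pair(pair(b, b), g(g(a, a), a))  →  pair(pair(b, b), g(a, a))   [R1 at 2.1]
8. pair(pair(b, b), g(a, a))  →  pair(pair(b, b), a)   [R1 at 2]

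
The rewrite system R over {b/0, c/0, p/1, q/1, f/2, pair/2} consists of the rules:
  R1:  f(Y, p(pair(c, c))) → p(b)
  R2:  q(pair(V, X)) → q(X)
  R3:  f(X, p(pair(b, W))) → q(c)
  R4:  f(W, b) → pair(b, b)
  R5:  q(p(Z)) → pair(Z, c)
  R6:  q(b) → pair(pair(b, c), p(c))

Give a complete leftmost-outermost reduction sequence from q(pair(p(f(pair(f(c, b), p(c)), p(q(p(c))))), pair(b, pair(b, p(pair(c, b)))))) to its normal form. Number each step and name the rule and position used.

1. q(pair(p(f(pair(f(c, b), p(c)), p(q(p(c))))), pair(b, pair(b, p(pair(c, b))))))  →  q(pair(b, pair(b, p(pair(c, b)))))   [R2 at ε]
2. q(pair(b, pair(b, p(pair(c, b)))))  →  q(pair(b, p(pair(c, b))))   [R2 at ε]
3. q(pair(b, p(pair(c, b))))  →  q(p(pair(c, b)))   [R2 at ε]
4. q(p(pair(c, b)))  →  pair(pair(c, b), c)   [R5 at ε]

pair(pair(c, b), c)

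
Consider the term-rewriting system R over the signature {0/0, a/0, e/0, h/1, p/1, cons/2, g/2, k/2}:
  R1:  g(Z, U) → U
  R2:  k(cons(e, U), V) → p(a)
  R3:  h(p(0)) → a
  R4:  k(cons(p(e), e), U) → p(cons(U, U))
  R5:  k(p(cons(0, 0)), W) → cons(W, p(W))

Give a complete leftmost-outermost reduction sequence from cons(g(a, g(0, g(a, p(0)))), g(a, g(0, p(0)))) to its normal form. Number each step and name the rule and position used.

cons(p(0), p(0))

1. cons(g(a, g(0, g(a, p(0)))), g(a, g(0, p(0))))  →  cons(g(0, g(a, p(0))), g(a, g(0, p(0))))   [R1 at 1]
2. cons(g(0, g(a, p(0))), g(a, g(0, p(0))))  →  cons(g(a, p(0)), g(a, g(0, p(0))))   [R1 at 1]
3. cons(g(a, p(0)), g(a, g(0, p(0))))  →  cons(p(0), g(a, g(0, p(0))))   [R1 at 1]
4. cons(p(0), g(a, g(0, p(0))))  →  cons(p(0), g(0, p(0)))   [R1 at 2]
5. cons(p(0), g(0, p(0)))  →  cons(p(0), p(0))   [R1 at 2]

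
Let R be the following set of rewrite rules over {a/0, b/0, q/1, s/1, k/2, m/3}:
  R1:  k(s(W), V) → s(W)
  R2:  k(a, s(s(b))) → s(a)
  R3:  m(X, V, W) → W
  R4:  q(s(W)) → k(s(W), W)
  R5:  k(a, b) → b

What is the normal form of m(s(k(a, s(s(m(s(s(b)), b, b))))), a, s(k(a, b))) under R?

s(b)

1. m(s(k(a, s(s(m(s(s(b)), b, b))))), a, s(k(a, b)))  →  s(k(a, b))   [R3 at ε]
2. s(k(a, b))  →  s(b)   [R5 at 1]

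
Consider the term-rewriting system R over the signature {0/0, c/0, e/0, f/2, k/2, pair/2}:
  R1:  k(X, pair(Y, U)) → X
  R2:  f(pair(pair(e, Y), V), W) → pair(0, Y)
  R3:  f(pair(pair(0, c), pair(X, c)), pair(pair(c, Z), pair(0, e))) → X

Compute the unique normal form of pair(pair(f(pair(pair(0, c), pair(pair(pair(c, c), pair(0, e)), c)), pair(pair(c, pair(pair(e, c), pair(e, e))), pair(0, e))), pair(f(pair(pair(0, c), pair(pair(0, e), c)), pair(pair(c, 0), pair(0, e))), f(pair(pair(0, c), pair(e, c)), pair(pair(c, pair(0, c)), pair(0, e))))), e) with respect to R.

pair(pair(pair(pair(c, c), pair(0, e)), pair(pair(0, e), e)), e)

1. pair(pair(f(pair(pair(0, c), pair(pair(pair(c, c), pair(0, e)), c)), pair(pair(c, pair(pair(e, c), pair(e, e))), pair(0, e))), pair(f(pair(pair(0, c), pair(pair(0, e), c)), pair(pair(c, 0), pair(0, e))), f(pair(pair(0, c), pair(e, c)), pair(pair(c, pair(0, c)), pair(0, e))))), e)  →  pair(pair(pair(pair(c, c), pair(0, e)), pair(f(pair(pair(0, c), pair(pair(0, e), c)), pair(pair(c, 0), pair(0, e))), f(pair(pair(0, c), pair(e, c)), pair(pair(c, pair(0, c)), pair(0, e))))), e)   [R3 at 1.1]
2. pair(pair(pair(pair(c, c), pair(0, e)), pair(f(pair(pair(0, c), pair(pair(0, e), c)), pair(pair(c, 0), pair(0, e))), f(pair(pair(0, c), pair(e, c)), pair(pair(c, pair(0, c)), pair(0, e))))), e)  →  pair(pair(pair(pair(c, c), pair(0, e)), pair(pair(0, e), f(pair(pair(0, c), pair(e, c)), pair(pair(c, pair(0, c)), pair(0, e))))), e)   [R3 at 1.2.1]
3. pair(pair(pair(pair(c, c), pair(0, e)), pair(pair(0, e), f(pair(pair(0, c), pair(e, c)), pair(pair(c, pair(0, c)), pair(0, e))))), e)  →  pair(pair(pair(pair(c, c), pair(0, e)), pair(pair(0, e), e)), e)   [R3 at 1.2.2]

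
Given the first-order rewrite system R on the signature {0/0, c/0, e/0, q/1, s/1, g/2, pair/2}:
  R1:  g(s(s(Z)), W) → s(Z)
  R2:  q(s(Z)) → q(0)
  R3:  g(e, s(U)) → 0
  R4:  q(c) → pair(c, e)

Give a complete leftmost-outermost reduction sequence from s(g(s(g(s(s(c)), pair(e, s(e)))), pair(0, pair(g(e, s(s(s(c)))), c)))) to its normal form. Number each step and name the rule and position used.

1. s(g(s(g(s(s(c)), pair(e, s(e)))), pair(0, pair(g(e, s(s(s(c)))), c))))  →  s(g(s(s(c)), pair(0, pair(g(e, s(s(s(c)))), c))))   [R1 at 1.1.1]
2. s(g(s(s(c)), pair(0, pair(g(e, s(s(s(c)))), c))))  →  s(s(c))   [R1 at 1]

s(s(c))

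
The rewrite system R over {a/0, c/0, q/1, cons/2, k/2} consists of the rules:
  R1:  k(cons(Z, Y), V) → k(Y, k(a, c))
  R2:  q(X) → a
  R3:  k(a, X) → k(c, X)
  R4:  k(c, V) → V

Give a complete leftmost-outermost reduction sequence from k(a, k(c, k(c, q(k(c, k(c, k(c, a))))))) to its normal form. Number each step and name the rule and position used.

1. k(a, k(c, k(c, q(k(c, k(c, k(c, a)))))))  →  k(c, k(c, k(c, q(k(c, k(c, k(c, a)))))))   [R3 at ε]
2. k(c, k(c, k(c, q(k(c, k(c, k(c, a)))))))  →  k(c, k(c, q(k(c, k(c, k(c, a))))))   [R4 at ε]
3. k(c, k(c, q(k(c, k(c, k(c, a))))))  →  k(c, q(k(c, k(c, k(c, a)))))   [R4 at ε]
4. k(c, q(k(c, k(c, k(c, a)))))  →  q(k(c, k(c, k(c, a))))   [R4 at ε]
5. q(k(c, k(c, k(c, a))))  →  a   [R2 at ε]

a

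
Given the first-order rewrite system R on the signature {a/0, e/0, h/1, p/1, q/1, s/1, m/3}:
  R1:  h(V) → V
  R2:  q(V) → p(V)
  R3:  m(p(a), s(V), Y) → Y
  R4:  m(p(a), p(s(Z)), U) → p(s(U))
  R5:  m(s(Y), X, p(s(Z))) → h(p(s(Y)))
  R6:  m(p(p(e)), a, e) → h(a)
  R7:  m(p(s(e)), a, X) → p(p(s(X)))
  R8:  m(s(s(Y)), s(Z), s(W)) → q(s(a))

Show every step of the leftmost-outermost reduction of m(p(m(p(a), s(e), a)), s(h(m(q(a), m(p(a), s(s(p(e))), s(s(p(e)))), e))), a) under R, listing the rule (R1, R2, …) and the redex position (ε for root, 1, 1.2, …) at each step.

1. m(p(m(p(a), s(e), a)), s(h(m(q(a), m(p(a), s(s(p(e))), s(s(p(e)))), e))), a)  →  m(p(a), s(h(m(q(a), m(p(a), s(s(p(e))), s(s(p(e)))), e))), a)   [R3 at 1.1]
2. m(p(a), s(h(m(q(a), m(p(a), s(s(p(e))), s(s(p(e)))), e))), a)  →  a   [R3 at ε]

a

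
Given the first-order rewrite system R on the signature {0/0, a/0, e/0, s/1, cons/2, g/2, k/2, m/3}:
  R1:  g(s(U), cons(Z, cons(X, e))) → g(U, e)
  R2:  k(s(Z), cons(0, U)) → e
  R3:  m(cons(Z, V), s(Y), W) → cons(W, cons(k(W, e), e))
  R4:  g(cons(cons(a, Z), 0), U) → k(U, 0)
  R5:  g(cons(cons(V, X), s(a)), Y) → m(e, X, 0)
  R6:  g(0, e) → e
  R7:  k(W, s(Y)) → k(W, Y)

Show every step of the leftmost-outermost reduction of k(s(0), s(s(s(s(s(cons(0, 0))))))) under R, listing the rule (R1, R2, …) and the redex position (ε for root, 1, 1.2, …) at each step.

1. k(s(0), s(s(s(s(s(cons(0, 0)))))))  →  k(s(0), s(s(s(s(cons(0, 0))))))   [R7 at ε]
2. k(s(0), s(s(s(s(cons(0, 0))))))  →  k(s(0), s(s(s(cons(0, 0)))))   [R7 at ε]
3. k(s(0), s(s(s(cons(0, 0)))))  →  k(s(0), s(s(cons(0, 0))))   [R7 at ε]
4. k(s(0), s(s(cons(0, 0))))  →  k(s(0), s(cons(0, 0)))   [R7 at ε]
5. k(s(0), s(cons(0, 0)))  →  k(s(0), cons(0, 0))   [R7 at ε]
6. k(s(0), cons(0, 0))  →  e   [R2 at ε]

e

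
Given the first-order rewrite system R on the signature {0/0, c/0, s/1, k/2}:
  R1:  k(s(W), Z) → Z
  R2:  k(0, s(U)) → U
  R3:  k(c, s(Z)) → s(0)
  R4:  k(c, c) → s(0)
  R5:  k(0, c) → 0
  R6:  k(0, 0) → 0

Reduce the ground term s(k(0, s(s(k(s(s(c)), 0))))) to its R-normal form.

s(s(0))

1. s(k(0, s(s(k(s(s(c)), 0)))))  →  s(s(k(s(s(c)), 0)))   [R2 at 1]
2. s(s(k(s(s(c)), 0)))  →  s(s(0))   [R1 at 1.1]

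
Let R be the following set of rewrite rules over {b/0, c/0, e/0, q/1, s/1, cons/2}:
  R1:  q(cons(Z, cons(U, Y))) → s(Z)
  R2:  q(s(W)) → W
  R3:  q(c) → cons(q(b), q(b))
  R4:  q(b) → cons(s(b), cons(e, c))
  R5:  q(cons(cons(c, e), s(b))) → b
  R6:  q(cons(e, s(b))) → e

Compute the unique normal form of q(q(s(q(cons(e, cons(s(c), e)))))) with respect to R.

1. q(q(s(q(cons(e, cons(s(c), e))))))  →  q(q(cons(e, cons(s(c), e))))   [R2 at 1]
2. q(q(cons(e, cons(s(c), e))))  →  q(s(e))   [R1 at 1]
3. q(s(e))  →  e   [R2 at ε]

e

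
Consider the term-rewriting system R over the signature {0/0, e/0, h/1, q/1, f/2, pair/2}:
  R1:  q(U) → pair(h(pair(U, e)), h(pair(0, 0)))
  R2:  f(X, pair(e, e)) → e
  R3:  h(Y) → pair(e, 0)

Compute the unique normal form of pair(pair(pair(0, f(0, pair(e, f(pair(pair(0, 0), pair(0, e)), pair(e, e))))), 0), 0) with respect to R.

1. pair(pair(pair(0, f(0, pair(e, f(pair(pair(0, 0), pair(0, e)), pair(e, e))))), 0), 0)  →  pair(pair(pair(0, f(0, pair(e, e))), 0), 0)   [R2 at 1.1.2.2.2]
2. pair(pair(pair(0, f(0, pair(e, e))), 0), 0)  →  pair(pair(pair(0, e), 0), 0)   [R2 at 1.1.2]

pair(pair(pair(0, e), 0), 0)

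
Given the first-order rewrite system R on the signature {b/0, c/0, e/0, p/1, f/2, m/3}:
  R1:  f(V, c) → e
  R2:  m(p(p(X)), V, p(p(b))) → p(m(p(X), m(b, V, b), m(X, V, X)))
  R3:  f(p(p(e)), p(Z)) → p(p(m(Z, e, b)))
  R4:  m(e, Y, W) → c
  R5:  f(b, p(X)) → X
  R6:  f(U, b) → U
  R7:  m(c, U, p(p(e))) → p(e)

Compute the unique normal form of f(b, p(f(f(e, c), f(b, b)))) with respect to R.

1. f(b, p(f(f(e, c), f(b, b))))  →  f(f(e, c), f(b, b))   [R5 at ε]
2. f(f(e, c), f(b, b))  →  f(e, f(b, b))   [R1 at 1]
3. f(e, f(b, b))  →  f(e, b)   [R6 at 2]
4. f(e, b)  →  e   [R6 at ε]

e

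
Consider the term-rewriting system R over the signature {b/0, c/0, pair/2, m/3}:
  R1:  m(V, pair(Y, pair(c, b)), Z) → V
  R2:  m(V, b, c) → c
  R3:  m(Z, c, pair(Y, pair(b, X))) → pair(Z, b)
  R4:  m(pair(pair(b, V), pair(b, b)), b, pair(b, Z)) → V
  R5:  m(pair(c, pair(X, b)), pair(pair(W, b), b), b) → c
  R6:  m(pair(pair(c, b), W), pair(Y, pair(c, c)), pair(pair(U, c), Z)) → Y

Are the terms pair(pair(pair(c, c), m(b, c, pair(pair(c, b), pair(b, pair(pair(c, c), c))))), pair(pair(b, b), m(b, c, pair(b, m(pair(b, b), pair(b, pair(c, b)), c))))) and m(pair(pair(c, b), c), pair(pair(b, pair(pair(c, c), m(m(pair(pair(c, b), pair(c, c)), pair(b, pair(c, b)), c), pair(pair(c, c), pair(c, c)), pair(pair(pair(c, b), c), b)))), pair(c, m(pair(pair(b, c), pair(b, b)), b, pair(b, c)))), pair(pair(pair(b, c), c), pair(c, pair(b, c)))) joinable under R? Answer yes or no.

no — NF(t₁) = pair(pair(pair(c, c), pair(b, b)), pair(pair(b, b), pair(b, b))), NF(t₂) = pair(b, pair(pair(c, c), pair(c, c)))

Reduce t₁ = pair(pair(pair(c, c), m(b, c, pair(pair(c, b), pair(b, pair(pair(c, c), c))))), pair(pair(b, b), m(b, c, pair(b, m(pair(b, b), pair(b, pair(c, b)), c))))):
1. pair(pair(pair(c, c), m(b, c, pair(pair(c, b), pair(b, pair(pair(c, c), c))))), pair(pair(b, b), m(b, c, pair(b, m(pair(b, b), pair(b, pair(c, b)), c)))))  →  pair(pair(pair(c, c), pair(b, b)), pair(pair(b, b), m(b, c, pair(b, m(pair(b, b), pair(b, pair(c, b)), c)))))   [R3 at 1.2]
2. pair(pair(pair(c, c), pair(b, b)), pair(pair(b, b), m(b, c, pair(b, m(pair(b, b), pair(b, pair(c, b)), c)))))  →  pair(pair(pair(c, c), pair(b, b)), pair(pair(b, b), m(b, c, pair(b, pair(b, b)))))   [R1 at 2.2.3.2]
3. pair(pair(pair(c, c), pair(b, b)), pair(pair(b, b), m(b, c, pair(b, pair(b, b)))))  →  pair(pair(pair(c, c), pair(b, b)), pair(pair(b, b), pair(b, b)))   [R3 at 2.2]

Reduce t₂ = m(pair(pair(c, b), c), pair(pair(b, pair(pair(c, c), m(m(pair(pair(c, b), pair(c, c)), pair(b, pair(c, b)), c), pair(pair(c, c), pair(c, c)), pair(pair(pair(c, b), c), b)))), pair(c, m(pair(pair(b, c), pair(b, b)), b, pair(b, c)))), pair(pair(pair(b, c), c), pair(c, pair(b, c)))):
1. m(pair(pair(c, b), c), pair(pair(b, pair(pair(c, c), m(m(pair(pair(c, b), pair(c, c)), pair(b, pair(c, b)), c), pair(pair(c, c), pair(c, c)), pair(pair(pair(c, b), c), b)))), pair(c, m(pair(pair(b, c), pair(b, b)), b, pair(b, c)))), pair(pair(pair(b, c), c), pair(c, pair(b, c))))  →  m(pair(pair(c, b), c), pair(pair(b, pair(pair(c, c), m(pair(pair(c, b), pair(c, c)), pair(pair(c, c), pair(c, c)), pair(pair(pair(c, b), c), b)))), pair(c, m(pair(pair(b, c), pair(b, b)), b, pair(b, c)))), pair(pair(pair(b, c), c), pair(c, pair(b, c))))   [R1 at 2.1.2.2.1]
2. m(pair(pair(c, b), c), pair(pair(b, pair(pair(c, c), m(pair(pair(c, b), pair(c, c)), pair(pair(c, c), pair(c, c)), pair(pair(pair(c, b), c), b)))), pair(c, m(pair(pair(b, c), pair(b, b)), b, pair(b, c)))), pair(pair(pair(b, c), c), pair(c, pair(b, c))))  →  m(pair(pair(c, b), c), pair(pair(b, pair(pair(c, c), pair(c, c))), pair(c, m(pair(pair(b, c), pair(b, b)), b, pair(b, c)))), pair(pair(pair(b, c), c), pair(c, pair(b, c))))   [R6 at 2.1.2.2]
3. m(pair(pair(c, b), c), pair(pair(b, pair(pair(c, c), pair(c, c))), pair(c, m(pair(pair(b, c), pair(b, b)), b, pair(b, c)))), pair(pair(pair(b, c), c), pair(c, pair(b, c))))  →  m(pair(pair(c, b), c), pair(pair(b, pair(pair(c, c), pair(c, c))), pair(c, c)), pair(pair(pair(b, c), c), pair(c, pair(b, c))))   [R4 at 2.2.2]
4. m(pair(pair(c, b), c), pair(pair(b, pair(pair(c, c), pair(c, c))), pair(c, c)), pair(pair(pair(b, c), c), pair(c, pair(b, c))))  →  pair(b, pair(pair(c, c), pair(c, c)))   [R6 at ε]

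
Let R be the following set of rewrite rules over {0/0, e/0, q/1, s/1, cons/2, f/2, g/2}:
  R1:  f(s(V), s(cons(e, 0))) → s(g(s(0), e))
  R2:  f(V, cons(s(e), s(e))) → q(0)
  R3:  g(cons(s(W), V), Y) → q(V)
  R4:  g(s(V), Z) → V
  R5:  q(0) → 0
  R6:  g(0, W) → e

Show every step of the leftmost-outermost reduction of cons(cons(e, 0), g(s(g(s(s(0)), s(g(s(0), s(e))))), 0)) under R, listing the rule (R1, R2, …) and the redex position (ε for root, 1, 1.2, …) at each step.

cons(cons(e, 0), s(0))

1. cons(cons(e, 0), g(s(g(s(s(0)), s(g(s(0), s(e))))), 0))  →  cons(cons(e, 0), g(s(s(0)), s(g(s(0), s(e)))))   [R4 at 2]
2. cons(cons(e, 0), g(s(s(0)), s(g(s(0), s(e)))))  →  cons(cons(e, 0), s(0))   [R4 at 2]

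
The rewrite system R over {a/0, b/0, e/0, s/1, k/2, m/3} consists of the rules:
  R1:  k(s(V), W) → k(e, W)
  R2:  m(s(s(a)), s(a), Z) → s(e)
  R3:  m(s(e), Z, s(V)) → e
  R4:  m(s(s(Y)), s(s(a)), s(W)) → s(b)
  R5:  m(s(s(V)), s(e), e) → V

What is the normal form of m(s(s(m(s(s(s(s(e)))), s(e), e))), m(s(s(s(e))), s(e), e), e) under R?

s(s(e))

1. m(s(s(m(s(s(s(s(e)))), s(e), e))), m(s(s(s(e))), s(e), e), e)  →  m(s(s(s(s(e)))), m(s(s(s(e))), s(e), e), e)   [R5 at 1.1.1]
2. m(s(s(s(s(e)))), m(s(s(s(e))), s(e), e), e)  →  m(s(s(s(s(e)))), s(e), e)   [R5 at 2]
3. m(s(s(s(s(e)))), s(e), e)  →  s(s(e))   [R5 at ε]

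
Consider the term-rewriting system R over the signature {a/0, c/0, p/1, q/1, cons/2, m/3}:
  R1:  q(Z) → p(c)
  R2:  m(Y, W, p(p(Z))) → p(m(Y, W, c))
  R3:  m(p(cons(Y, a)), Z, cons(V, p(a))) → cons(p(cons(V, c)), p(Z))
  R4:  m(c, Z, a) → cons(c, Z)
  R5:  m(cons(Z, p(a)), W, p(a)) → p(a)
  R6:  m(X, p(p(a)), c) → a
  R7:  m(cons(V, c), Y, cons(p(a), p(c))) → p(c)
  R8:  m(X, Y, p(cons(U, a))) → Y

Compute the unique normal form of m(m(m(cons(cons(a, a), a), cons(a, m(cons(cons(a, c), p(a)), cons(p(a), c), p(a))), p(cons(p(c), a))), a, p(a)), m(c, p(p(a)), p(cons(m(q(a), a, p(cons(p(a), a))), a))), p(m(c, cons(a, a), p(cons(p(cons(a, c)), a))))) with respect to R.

1. m(m(m(cons(cons(a, a), a), cons(a, m(cons(cons(a, c), p(a)), cons(p(a), c), p(a))), p(cons(p(c), a))), a, p(a)), m(c, p(p(a)), p(cons(m(q(a), a, p(cons(p(a), a))), a))), p(m(c, cons(a, a), p(cons(p(cons(a, c)), a)))))  →  m(m(cons(a, m(cons(cons(a, c), p(a)), cons(p(a), c), p(a))), a, p(a)), m(c, p(p(a)), p(cons(m(q(a), a, p(cons(p(a), a))), a))), p(m(c, cons(a, a), p(cons(p(cons(a, c)), a)))))   [R8 at 1.1]
2. m(m(cons(a, m(cons(cons(a, c), p(a)), cons(p(a), c), p(a))), a, p(a)), m(c, p(p(a)), p(cons(m(q(a), a, p(cons(p(a), a))), a))), p(m(c, cons(a, a), p(cons(p(cons(a, c)), a)))))  →  m(m(cons(a, p(a)), a, p(a)), m(c, p(p(a)), p(cons(m(q(a), a, p(cons(p(a), a))), a))), p(m(c, cons(a, a), p(cons(p(cons(a, c)), a)))))   [R5 at 1.1.2]
3. m(m(cons(a, p(a)), a, p(a)), m(c, p(p(a)), p(cons(m(q(a), a, p(cons(p(a), a))), a))), p(m(c, cons(a, a), p(cons(p(cons(a, c)), a)))))  →  m(p(a), m(c, p(p(a)), p(cons(m(q(a), a, p(cons(p(a), a))), a))), p(m(c, cons(a, a), p(cons(p(cons(a, c)), a)))))   [R5 at 1]
4. m(p(a), m(c, p(p(a)), p(cons(m(q(a), a, p(cons(p(a), a))), a))), p(m(c, cons(a, a), p(cons(p(cons(a, c)), a)))))  →  m(p(a), p(p(a)), p(m(c, cons(a, a), p(cons(p(cons(a, c)), a)))))   [R8 at 2]
5. m(p(a), p(p(a)), p(m(c, cons(a, a), p(cons(p(cons(a, c)), a)))))  →  m(p(a), p(p(a)), p(cons(a, a)))   [R8 at 3.1]
6. m(p(a), p(p(a)), p(cons(a, a)))  →  p(p(a))   [R8 at ε]

p(p(a))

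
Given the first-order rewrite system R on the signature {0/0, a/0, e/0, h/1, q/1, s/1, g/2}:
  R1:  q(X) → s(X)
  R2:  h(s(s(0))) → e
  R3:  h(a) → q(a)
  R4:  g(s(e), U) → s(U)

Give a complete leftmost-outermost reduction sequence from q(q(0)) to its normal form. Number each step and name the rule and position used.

s(s(0))

1. q(q(0))  →  s(q(0))   [R1 at ε]
2. s(q(0))  →  s(s(0))   [R1 at 1]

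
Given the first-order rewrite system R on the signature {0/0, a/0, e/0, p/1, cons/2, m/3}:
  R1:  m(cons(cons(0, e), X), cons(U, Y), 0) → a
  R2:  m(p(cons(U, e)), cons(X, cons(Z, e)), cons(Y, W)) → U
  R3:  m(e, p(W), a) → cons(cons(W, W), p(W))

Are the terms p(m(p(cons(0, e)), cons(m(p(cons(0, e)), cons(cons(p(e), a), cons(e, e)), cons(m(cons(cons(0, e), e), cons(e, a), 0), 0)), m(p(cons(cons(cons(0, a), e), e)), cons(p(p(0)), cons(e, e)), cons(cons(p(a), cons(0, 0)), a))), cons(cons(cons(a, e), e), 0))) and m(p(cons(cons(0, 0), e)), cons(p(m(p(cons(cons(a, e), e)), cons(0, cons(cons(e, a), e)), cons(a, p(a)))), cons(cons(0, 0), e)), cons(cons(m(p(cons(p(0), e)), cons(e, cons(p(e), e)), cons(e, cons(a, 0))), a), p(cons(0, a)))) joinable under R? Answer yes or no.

Reduce t₁ = p(m(p(cons(0, e)), cons(m(p(cons(0, e)), cons(cons(p(e), a), cons(e, e)), cons(m(cons(cons(0, e), e), cons(e, a), 0), 0)), m(p(cons(cons(cons(0, a), e), e)), cons(p(p(0)), cons(e, e)), cons(cons(p(a), cons(0, 0)), a))), cons(cons(cons(a, e), e), 0))):
1. p(m(p(cons(0, e)), cons(m(p(cons(0, e)), cons(cons(p(e), a), cons(e, e)), cons(m(cons(cons(0, e), e), cons(e, a), 0), 0)), m(p(cons(cons(cons(0, a), e), e)), cons(p(p(0)), cons(e, e)), cons(cons(p(a), cons(0, 0)), a))), cons(cons(cons(a, e), e), 0)))  →  p(m(p(cons(0, e)), cons(0, m(p(cons(cons(cons(0, a), e), e)), cons(p(p(0)), cons(e, e)), cons(cons(p(a), cons(0, 0)), a))), cons(cons(cons(a, e), e), 0)))   [R2 at 1.2.1]
2. p(m(p(cons(0, e)), cons(0, m(p(cons(cons(cons(0, a), e), e)), cons(p(p(0)), cons(e, e)), cons(cons(p(a), cons(0, 0)), a))), cons(cons(cons(a, e), e), 0)))  →  p(m(p(cons(0, e)), cons(0, cons(cons(0, a), e)), cons(cons(cons(a, e), e), 0)))   [R2 at 1.2.2]
3. p(m(p(cons(0, e)), cons(0, cons(cons(0, a), e)), cons(cons(cons(a, e), e), 0)))  →  p(0)   [R2 at 1]

Reduce t₂ = m(p(cons(cons(0, 0), e)), cons(p(m(p(cons(cons(a, e), e)), cons(0, cons(cons(e, a), e)), cons(a, p(a)))), cons(cons(0, 0), e)), cons(cons(m(p(cons(p(0), e)), cons(e, cons(p(e), e)), cons(e, cons(a, 0))), a), p(cons(0, a)))):
1. m(p(cons(cons(0, 0), e)), cons(p(m(p(cons(cons(a, e), e)), cons(0, cons(cons(e, a), e)), cons(a, p(a)))), cons(cons(0, 0), e)), cons(cons(m(p(cons(p(0), e)), cons(e, cons(p(e), e)), cons(e, cons(a, 0))), a), p(cons(0, a))))  →  cons(0, 0)   [R2 at ε]

no — NF(t₁) = p(0), NF(t₂) = cons(0, 0)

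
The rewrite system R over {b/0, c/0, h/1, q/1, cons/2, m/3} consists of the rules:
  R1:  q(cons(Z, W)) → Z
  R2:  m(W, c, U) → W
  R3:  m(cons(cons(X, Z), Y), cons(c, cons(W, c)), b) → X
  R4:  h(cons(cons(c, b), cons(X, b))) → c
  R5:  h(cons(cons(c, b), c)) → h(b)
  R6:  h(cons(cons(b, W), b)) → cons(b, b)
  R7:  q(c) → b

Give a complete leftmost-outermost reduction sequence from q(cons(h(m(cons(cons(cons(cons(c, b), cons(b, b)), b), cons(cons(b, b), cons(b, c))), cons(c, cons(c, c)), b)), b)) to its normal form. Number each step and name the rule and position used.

1. q(cons(h(m(cons(cons(cons(cons(c, b), cons(b, b)), b), cons(cons(b, b), cons(b, c))), cons(c, cons(c, c)), b)), b))  →  h(m(cons(cons(cons(cons(c, b), cons(b, b)), b), cons(cons(b, b), cons(b, c))), cons(c, cons(c, c)), b))   [R1 at ε]
2. h(m(cons(cons(cons(cons(c, b), cons(b, b)), b), cons(cons(b, b), cons(b, c))), cons(c, cons(c, c)), b))  →  h(cons(cons(c, b), cons(b, b)))   [R3 at 1]
3. h(cons(cons(c, b), cons(b, b)))  →  c   [R4 at ε]

c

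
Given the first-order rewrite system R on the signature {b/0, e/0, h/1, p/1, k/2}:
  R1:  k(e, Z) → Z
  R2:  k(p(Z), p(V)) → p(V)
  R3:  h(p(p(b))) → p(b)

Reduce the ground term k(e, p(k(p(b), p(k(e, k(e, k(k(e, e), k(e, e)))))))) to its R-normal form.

1. k(e, p(k(p(b), p(k(e, k(e, k(k(e, e), k(e, e))))))))  →  p(k(p(b), p(k(e, k(e, k(k(e, e), k(e, e)))))))   [R1 at ε]
2. p(k(p(b), p(k(e, k(e, k(k(e, e), k(e, e)))))))  →  p(p(k(e, k(e, k(k(e, e), k(e, e))))))   [R2 at 1]
3. p(p(k(e, k(e, k(k(e, e), k(e, e))))))  →  p(p(k(e, k(k(e, e), k(e, e)))))   [R1 at 1.1]
4. p(p(k(e, k(k(e, e), k(e, e)))))  →  p(p(k(k(e, e), k(e, e))))   [R1 at 1.1]
5. p(p(k(k(e, e), k(e, e))))  →  p(p(k(e, k(e, e))))   [R1 at 1.1.1]
6. p(p(k(e, k(e, e))))  →  p(p(k(e, e)))   [R1 at 1.1]
7. p(p(k(e, e)))  →  p(p(e))   [R1 at 1.1]

p(p(e))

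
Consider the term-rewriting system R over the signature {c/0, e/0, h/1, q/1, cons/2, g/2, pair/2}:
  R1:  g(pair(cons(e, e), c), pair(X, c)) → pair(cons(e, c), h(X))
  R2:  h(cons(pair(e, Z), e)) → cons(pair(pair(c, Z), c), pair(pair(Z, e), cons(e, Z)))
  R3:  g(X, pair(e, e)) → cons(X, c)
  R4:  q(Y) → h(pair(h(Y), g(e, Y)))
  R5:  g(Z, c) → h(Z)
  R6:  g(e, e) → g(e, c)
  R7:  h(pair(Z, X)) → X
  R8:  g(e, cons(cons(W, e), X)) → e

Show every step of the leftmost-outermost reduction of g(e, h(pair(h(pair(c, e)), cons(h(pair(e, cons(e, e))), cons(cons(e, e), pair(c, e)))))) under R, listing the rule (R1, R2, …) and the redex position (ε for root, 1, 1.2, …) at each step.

e

1. g(e, h(pair(h(pair(c, e)), cons(h(pair(e, cons(e, e))), cons(cons(e, e), pair(c, e))))))  →  g(e, cons(h(pair(e, cons(e, e))), cons(cons(e, e), pair(c, e))))   [R7 at 2]
2. g(e, cons(h(pair(e, cons(e, e))), cons(cons(e, e), pair(c, e))))  →  g(e, cons(cons(e, e), cons(cons(e, e), pair(c, e))))   [R7 at 2.1]
3. g(e, cons(cons(e, e), cons(cons(e, e), pair(c, e))))  →  e   [R8 at ε]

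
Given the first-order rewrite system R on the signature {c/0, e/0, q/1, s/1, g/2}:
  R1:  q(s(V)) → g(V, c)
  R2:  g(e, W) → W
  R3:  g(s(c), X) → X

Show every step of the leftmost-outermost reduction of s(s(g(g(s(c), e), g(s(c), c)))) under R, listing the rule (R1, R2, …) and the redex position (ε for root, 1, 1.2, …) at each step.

s(s(c))

1. s(s(g(g(s(c), e), g(s(c), c))))  →  s(s(g(e, g(s(c), c))))   [R3 at 1.1.1]
2. s(s(g(e, g(s(c), c))))  →  s(s(g(s(c), c)))   [R2 at 1.1]
3. s(s(g(s(c), c)))  →  s(s(c))   [R3 at 1.1]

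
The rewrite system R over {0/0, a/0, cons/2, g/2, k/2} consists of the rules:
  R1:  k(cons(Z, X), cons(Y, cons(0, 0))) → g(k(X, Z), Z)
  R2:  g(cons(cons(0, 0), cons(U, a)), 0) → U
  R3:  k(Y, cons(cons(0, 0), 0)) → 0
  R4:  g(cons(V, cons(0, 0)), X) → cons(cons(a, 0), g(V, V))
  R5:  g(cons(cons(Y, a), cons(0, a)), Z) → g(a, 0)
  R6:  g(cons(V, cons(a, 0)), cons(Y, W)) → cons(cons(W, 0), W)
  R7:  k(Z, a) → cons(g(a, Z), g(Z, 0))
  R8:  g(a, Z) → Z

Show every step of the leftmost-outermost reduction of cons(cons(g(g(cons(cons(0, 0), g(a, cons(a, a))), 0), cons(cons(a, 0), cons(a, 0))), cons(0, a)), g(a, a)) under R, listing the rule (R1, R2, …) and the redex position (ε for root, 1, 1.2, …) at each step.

cons(cons(cons(cons(a, 0), cons(a, 0)), cons(0, a)), a)

1. cons(cons(g(g(cons(cons(0, 0), g(a, cons(a, a))), 0), cons(cons(a, 0), cons(a, 0))), cons(0, a)), g(a, a))  →  cons(cons(g(g(cons(cons(0, 0), cons(a, a)), 0), cons(cons(a, 0), cons(a, 0))), cons(0, a)), g(a, a))   [R8 at 1.1.1.1.2]
2. cons(cons(g(g(cons(cons(0, 0), cons(a, a)), 0), cons(cons(a, 0), cons(a, 0))), cons(0, a)), g(a, a))  →  cons(cons(g(a, cons(cons(a, 0), cons(a, 0))), cons(0, a)), g(a, a))   [R2 at 1.1.1]
3. cons(cons(g(a, cons(cons(a, 0), cons(a, 0))), cons(0, a)), g(a, a))  →  cons(cons(cons(cons(a, 0), cons(a, 0)), cons(0, a)), g(a, a))   [R8 at 1.1]
4. cons(cons(cons(cons(a, 0), cons(a, 0)), cons(0, a)), g(a, a))  →  cons(cons(cons(cons(a, 0), cons(a, 0)), cons(0, a)), a)   [R8 at 2]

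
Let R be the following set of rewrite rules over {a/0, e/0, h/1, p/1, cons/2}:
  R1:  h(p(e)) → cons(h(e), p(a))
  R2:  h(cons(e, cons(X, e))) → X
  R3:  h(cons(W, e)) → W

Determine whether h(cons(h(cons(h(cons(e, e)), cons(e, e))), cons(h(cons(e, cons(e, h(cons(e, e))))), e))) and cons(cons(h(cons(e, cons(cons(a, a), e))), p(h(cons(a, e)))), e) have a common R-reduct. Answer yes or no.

Reduce t₁ = h(cons(h(cons(h(cons(e, e)), cons(e, e))), cons(h(cons(e, cons(e, h(cons(e, e))))), e))):
1. h(cons(h(cons(h(cons(e, e)), cons(e, e))), cons(h(cons(e, cons(e, h(cons(e, e))))), e)))  →  h(cons(h(cons(e, cons(e, e))), cons(h(cons(e, cons(e, h(cons(e, e))))), e)))   [R3 at 1.1.1.1]
2. h(cons(h(cons(e, cons(e, e))), cons(h(cons(e, cons(e, h(cons(e, e))))), e)))  →  h(cons(e, cons(h(cons(e, cons(e, h(cons(e, e))))), e)))   [R2 at 1.1]
3. h(cons(e, cons(h(cons(e, cons(e, h(cons(e, e))))), e)))  →  h(cons(e, cons(e, h(cons(e, e)))))   [R2 at ε]
4. h(cons(e, cons(e, h(cons(e, e)))))  →  h(cons(e, cons(e, e)))   [R3 at 1.2.2]
5. h(cons(e, cons(e, e)))  →  e   [R2 at ε]

Reduce t₂ = cons(cons(h(cons(e, cons(cons(a, a), e))), p(h(cons(a, e)))), e):
1. cons(cons(h(cons(e, cons(cons(a, a), e))), p(h(cons(a, e)))), e)  →  cons(cons(cons(a, a), p(h(cons(a, e)))), e)   [R2 at 1.1]
2. cons(cons(cons(a, a), p(h(cons(a, e)))), e)  →  cons(cons(cons(a, a), p(a)), e)   [R3 at 1.2.1]

no — NF(t₁) = e, NF(t₂) = cons(cons(cons(a, a), p(a)), e)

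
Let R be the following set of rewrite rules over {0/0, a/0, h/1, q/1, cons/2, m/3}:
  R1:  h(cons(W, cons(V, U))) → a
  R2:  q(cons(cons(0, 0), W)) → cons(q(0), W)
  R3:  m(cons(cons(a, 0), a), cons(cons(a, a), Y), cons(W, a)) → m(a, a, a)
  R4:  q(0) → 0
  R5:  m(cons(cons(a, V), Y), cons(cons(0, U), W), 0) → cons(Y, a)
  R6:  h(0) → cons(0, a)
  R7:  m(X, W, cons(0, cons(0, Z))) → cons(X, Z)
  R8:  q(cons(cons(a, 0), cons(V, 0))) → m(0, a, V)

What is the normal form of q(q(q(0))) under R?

0

1. q(q(q(0)))  →  q(q(0))   [R4 at 1.1]
2. q(q(0))  →  q(0)   [R4 at 1]
3. q(0)  →  0   [R4 at ε]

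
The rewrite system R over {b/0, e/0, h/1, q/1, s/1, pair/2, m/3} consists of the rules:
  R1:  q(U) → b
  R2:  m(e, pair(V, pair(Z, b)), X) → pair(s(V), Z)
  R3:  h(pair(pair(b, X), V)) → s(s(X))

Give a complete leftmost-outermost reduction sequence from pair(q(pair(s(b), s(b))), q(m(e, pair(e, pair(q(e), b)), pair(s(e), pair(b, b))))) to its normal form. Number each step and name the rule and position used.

1. pair(q(pair(s(b), s(b))), q(m(e, pair(e, pair(q(e), b)), pair(s(e), pair(b, b)))))  →  pair(b, q(m(e, pair(e, pair(q(e), b)), pair(s(e), pair(b, b)))))   [R1 at 1]
2. pair(b, q(m(e, pair(e, pair(q(e), b)), pair(s(e), pair(b, b)))))  →  pair(b, b)   [R1 at 2]

pair(b, b)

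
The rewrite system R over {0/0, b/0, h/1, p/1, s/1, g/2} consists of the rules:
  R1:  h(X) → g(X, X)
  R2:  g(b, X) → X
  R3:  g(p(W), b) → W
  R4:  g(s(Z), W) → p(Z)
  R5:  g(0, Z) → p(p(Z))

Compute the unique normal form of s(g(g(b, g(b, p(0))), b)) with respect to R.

1. s(g(g(b, g(b, p(0))), b))  →  s(g(g(b, p(0)), b))   [R2 at 1.1]
2. s(g(g(b, p(0)), b))  →  s(g(p(0), b))   [R2 at 1.1]
3. s(g(p(0), b))  →  s(0)   [R3 at 1]

s(0)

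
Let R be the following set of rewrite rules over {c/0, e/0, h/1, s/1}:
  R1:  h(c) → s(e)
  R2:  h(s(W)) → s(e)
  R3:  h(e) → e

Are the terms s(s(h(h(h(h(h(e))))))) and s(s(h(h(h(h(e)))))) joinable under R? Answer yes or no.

Reduce t₁ = s(s(h(h(h(h(h(e))))))):
1. s(s(h(h(h(h(h(e)))))))  →  s(s(h(h(h(h(e))))))   [R3 at 1.1.1.1.1.1]
2. s(s(h(h(h(h(e))))))  →  s(s(h(h(h(e)))))   [R3 at 1.1.1.1.1]
3. s(s(h(h(h(e)))))  →  s(s(h(h(e))))   [R3 at 1.1.1.1]
4. s(s(h(h(e))))  →  s(s(h(e)))   [R3 at 1.1.1]
5. s(s(h(e)))  →  s(s(e))   [R3 at 1.1]

Reduce t₂ = s(s(h(h(h(h(e)))))):
1. s(s(h(h(h(h(e))))))  →  s(s(h(h(h(e)))))   [R3 at 1.1.1.1.1]
2. s(s(h(h(h(e)))))  →  s(s(h(h(e))))   [R3 at 1.1.1.1]
3. s(s(h(h(e))))  →  s(s(h(e)))   [R3 at 1.1.1]
4. s(s(h(e)))  →  s(s(e))   [R3 at 1.1]

yes — NF(t₁) = s(s(e)), NF(t₂) = s(s(e))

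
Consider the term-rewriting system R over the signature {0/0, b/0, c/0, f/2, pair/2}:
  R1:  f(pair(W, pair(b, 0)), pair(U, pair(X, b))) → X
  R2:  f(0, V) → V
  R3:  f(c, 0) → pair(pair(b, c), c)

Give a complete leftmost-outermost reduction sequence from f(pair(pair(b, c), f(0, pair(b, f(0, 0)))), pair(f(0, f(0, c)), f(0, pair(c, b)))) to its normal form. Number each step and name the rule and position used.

c

1. f(pair(pair(b, c), f(0, pair(b, f(0, 0)))), pair(f(0, f(0, c)), f(0, pair(c, b))))  →  f(pair(pair(b, c), pair(b, f(0, 0))), pair(f(0, f(0, c)), f(0, pair(c, b))))   [R2 at 1.2]
2. f(pair(pair(b, c), pair(b, f(0, 0))), pair(f(0, f(0, c)), f(0, pair(c, b))))  →  f(pair(pair(b, c), pair(b, 0)), pair(f(0, f(0, c)), f(0, pair(c, b))))   [R2 at 1.2.2]
3. f(pair(pair(b, c), pair(b, 0)), pair(f(0, f(0, c)), f(0, pair(c, b))))  →  f(pair(pair(b, c), pair(b, 0)), pair(f(0, c), f(0, pair(c, b))))   [R2 at 2.1]
4. f(pair(pair(b, c), pair(b, 0)), pair(f(0, c), f(0, pair(c, b))))  →  f(pair(pair(b, c), pair(b, 0)), pair(c, f(0, pair(c, b))))   [R2 at 2.1]
5. f(pair(pair(b, c), pair(b, 0)), pair(c, f(0, pair(c, b))))  →  f(pair(pair(b, c), pair(b, 0)), pair(c, pair(c, b)))   [R2 at 2.2]
6. f(pair(pair(b, c), pair(b, 0)), pair(c, pair(c, b)))  →  c   [R1 at ε]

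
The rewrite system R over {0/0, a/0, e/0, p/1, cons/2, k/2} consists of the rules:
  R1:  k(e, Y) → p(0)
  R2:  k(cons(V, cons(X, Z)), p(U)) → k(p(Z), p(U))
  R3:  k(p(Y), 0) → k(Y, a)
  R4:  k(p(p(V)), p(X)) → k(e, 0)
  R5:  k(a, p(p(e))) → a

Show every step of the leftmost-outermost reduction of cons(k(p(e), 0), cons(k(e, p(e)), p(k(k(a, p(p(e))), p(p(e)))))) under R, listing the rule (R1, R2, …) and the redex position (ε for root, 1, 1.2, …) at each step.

1. cons(k(p(e), 0), cons(k(e, p(e)), p(k(k(a, p(p(e))), p(p(e))))))  →  cons(k(e, a), cons(k(e, p(e)), p(k(k(a, p(p(e))), p(p(e))))))   [R3 at 1]
2. cons(k(e, a), cons(k(e, p(e)), p(k(k(a, p(p(e))), p(p(e))))))  →  cons(p(0), cons(k(e, p(e)), p(k(k(a, p(p(e))), p(p(e))))))   [R1 at 1]
3. cons(p(0), cons(k(e, p(e)), p(k(k(a, p(p(e))), p(p(e))))))  →  cons(p(0), cons(p(0), p(k(k(a, p(p(e))), p(p(e))))))   [R1 at 2.1]
4. cons(p(0), cons(p(0), p(k(k(a, p(p(e))), p(p(e))))))  →  cons(p(0), cons(p(0), p(k(a, p(p(e))))))   [R5 at 2.2.1.1]
5. cons(p(0), cons(p(0), p(k(a, p(p(e))))))  →  cons(p(0), cons(p(0), p(a)))   [R5 at 2.2.1]

cons(p(0), cons(p(0), p(a)))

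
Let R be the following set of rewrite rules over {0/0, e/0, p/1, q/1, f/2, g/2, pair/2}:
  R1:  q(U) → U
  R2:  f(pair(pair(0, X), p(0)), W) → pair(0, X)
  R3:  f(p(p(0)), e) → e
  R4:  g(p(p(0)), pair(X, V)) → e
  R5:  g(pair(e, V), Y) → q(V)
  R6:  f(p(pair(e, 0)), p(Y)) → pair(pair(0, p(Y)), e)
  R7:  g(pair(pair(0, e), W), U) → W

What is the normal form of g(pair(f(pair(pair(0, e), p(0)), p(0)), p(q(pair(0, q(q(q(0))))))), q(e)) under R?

p(pair(0, 0))

1. g(pair(f(pair(pair(0, e), p(0)), p(0)), p(q(pair(0, q(q(q(0))))))), q(e))  →  g(pair(pair(0, e), p(q(pair(0, q(q(q(0))))))), q(e))   [R2 at 1.1]
2. g(pair(pair(0, e), p(q(pair(0, q(q(q(0))))))), q(e))  →  p(q(pair(0, q(q(q(0))))))   [R7 at ε]
3. p(q(pair(0, q(q(q(0))))))  →  p(pair(0, q(q(q(0)))))   [R1 at 1]
4. p(pair(0, q(q(q(0)))))  →  p(pair(0, q(q(0))))   [R1 at 1.2]
5. p(pair(0, q(q(0))))  →  p(pair(0, q(0)))   [R1 at 1.2]
6. p(pair(0, q(0)))  →  p(pair(0, 0))   [R1 at 1.2]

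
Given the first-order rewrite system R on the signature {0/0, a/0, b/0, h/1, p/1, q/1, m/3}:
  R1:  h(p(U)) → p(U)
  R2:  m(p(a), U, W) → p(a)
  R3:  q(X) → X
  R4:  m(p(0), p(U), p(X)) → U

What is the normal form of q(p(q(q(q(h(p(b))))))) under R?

p(p(b))

1. q(p(q(q(q(h(p(b)))))))  →  p(q(q(q(h(p(b))))))   [R3 at ε]
2. p(q(q(q(h(p(b))))))  →  p(q(q(h(p(b)))))   [R3 at 1]
3. p(q(q(h(p(b)))))  →  p(q(h(p(b))))   [R3 at 1]
4. p(q(h(p(b))))  →  p(h(p(b)))   [R3 at 1]
5. p(h(p(b)))  →  p(p(b))   [R1 at 1]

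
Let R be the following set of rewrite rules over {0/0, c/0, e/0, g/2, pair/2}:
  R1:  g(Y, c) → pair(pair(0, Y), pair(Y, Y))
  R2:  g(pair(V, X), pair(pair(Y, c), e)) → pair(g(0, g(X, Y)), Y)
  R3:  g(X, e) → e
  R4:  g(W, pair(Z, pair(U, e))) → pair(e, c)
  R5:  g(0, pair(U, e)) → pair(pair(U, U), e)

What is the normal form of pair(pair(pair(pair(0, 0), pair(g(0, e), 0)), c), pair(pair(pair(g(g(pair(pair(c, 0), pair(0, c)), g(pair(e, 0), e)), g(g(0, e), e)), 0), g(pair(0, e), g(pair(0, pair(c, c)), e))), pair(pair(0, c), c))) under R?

1. pair(pair(pair(pair(0, 0), pair(g(0, e), 0)), c), pair(pair(pair(g(g(pair(pair(c, 0), pair(0, c)), g(pair(e, 0), e)), g(g(0, e), e)), 0), g(pair(0, e), g(pair(0, pair(c, c)), e))), pair(pair(0, c), c)))  →  pair(pair(pair(pair(0, 0), pair(e, 0)), c), pair(pair(pair(g(g(pair(pair(c, 0), pair(0, c)), g(pair(e, 0), e)), g(g(0, e), e)), 0), g(pair(0, e), g(pair(0, pair(c, c)), e))), pair(pair(0, c), c)))   [R3 at 1.1.2.1]
2. pair(pair(pair(pair(0, 0), pair(e, 0)), c), pair(pair(pair(g(g(pair(pair(c, 0), pair(0, c)), g(pair(e, 0), e)), g(g(0, e), e)), 0), g(pair(0, e), g(pair(0, pair(c, c)), e))), pair(pair(0, c), c)))  →  pair(pair(pair(pair(0, 0), pair(e, 0)), c), pair(pair(pair(g(g(pair(pair(c, 0), pair(0, c)), e), g(g(0, e), e)), 0), g(pair(0, e), g(pair(0, pair(c, c)), e))), pair(pair(0, c), c)))   [R3 at 2.1.1.1.1.2]
3. pair(pair(pair(pair(0, 0), pair(e, 0)), c), pair(pair(pair(g(g(pair(pair(c, 0), pair(0, c)), e), g(g(0, e), e)), 0), g(pair(0, e), g(pair(0, pair(c, c)), e))), pair(pair(0, c), c)))  →  pair(pair(pair(pair(0, 0), pair(e, 0)), c), pair(pair(pair(g(e, g(g(0, e), e)), 0), g(pair(0, e), g(pair(0, pair(c, c)), e))), pair(pair(0, c), c)))   [R3 at 2.1.1.1.1]
4. pair(pair(pair(pair(0, 0), pair(e, 0)), c), pair(pair(pair(g(e, g(g(0, e), e)), 0), g(pair(0, e), g(pair(0, pair(c, c)), e))), pair(pair(0, c), c)))  →  pair(pair(pair(pair(0, 0), pair(e, 0)), c), pair(pair(pair(g(e, e), 0), g(pair(0, e), g(pair(0, pair(c, c)), e))), pair(pair(0, c), c)))   [R3 at 2.1.1.1.2]
5. pair(pair(pair(pair(0, 0), pair(e, 0)), c), pair(pair(pair(g(e, e), 0), g(pair(0, e), g(pair(0, pair(c, c)), e))), pair(pair(0, c), c)))  →  pair(pair(pair(pair(0, 0), pair(e, 0)), c), pair(pair(pair(e, 0), g(pair(0, e), g(pair(0, pair(c, c)), e))), pair(pair(0, c), c)))   [R3 at 2.1.1.1]
6. pair(pair(pair(pair(0, 0), pair(e, 0)), c), pair(pair(pair(e, 0), g(pair(0, e), g(pair(0, pair(c, c)), e))), pair(pair(0, c), c)))  →  pair(pair(pair(pair(0, 0), pair(e, 0)), c), pair(pair(pair(e, 0), g(pair(0, e), e)), pair(pair(0, c), c)))   [R3 at 2.1.2.2]
7. pair(pair(pair(pair(0, 0), pair(e, 0)), c), pair(pair(pair(e, 0), g(pair(0, e), e)), pair(pair(0, c), c)))  →  pair(pair(pair(pair(0, 0), pair(e, 0)), c), pair(pair(pair(e, 0), e), pair(pair(0, c), c)))   [R3 at 2.1.2]

pair(pair(pair(pair(0, 0), pair(e, 0)), c), pair(pair(pair(e, 0), e), pair(pair(0, c), c)))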